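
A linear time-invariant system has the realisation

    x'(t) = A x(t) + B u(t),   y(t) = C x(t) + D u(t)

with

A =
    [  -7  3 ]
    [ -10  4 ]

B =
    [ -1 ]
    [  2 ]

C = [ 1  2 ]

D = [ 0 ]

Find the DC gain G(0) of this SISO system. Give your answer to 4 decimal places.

29.0000

G(0) = C(-A)^{-1}B + D = -C A^{-1} B + D.
det A = 2, so A^{-1} = (1/2)·adj(A) = [[2, -3/2], [5, -7/2]]
A^{-1} B = [-5, -12]^T
C A^{-1} B = -29
G(0) = D - C A^{-1} B = 0 - (-29) = 29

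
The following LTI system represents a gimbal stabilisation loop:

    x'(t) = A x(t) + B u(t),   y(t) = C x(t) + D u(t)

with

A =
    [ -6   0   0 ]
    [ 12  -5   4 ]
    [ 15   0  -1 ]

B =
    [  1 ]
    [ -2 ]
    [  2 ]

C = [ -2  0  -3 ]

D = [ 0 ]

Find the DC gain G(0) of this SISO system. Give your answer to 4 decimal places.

-13.8333

G(0) = C(-A)^{-1}B + D = -C A^{-1} B + D.
det A = -30, so A^{-1} = (1/-30)·adj(A) = [[-1/6, 0, 0], [-12/5, -1/5, -4/5], [-5/2, 0, -1]]
A^{-1} B = [-1/6, -18/5, -9/2]^T
C A^{-1} B = 83/6
G(0) = D - C A^{-1} B = 0 - (83/6) = -83/6 ≈ -13.8333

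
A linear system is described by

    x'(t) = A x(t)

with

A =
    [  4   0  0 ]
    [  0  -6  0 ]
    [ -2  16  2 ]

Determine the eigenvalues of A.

-6, 2, 4

det(sI - A) = s^3 - (tr A)s^2 + (M11 + M22 + M33)s - det A, where Mii is the 2×2 principal minor of A obtained by deleting row i and column i.
tr A = 4 + (-6) + 2 = 0; M11 = (-6)·2 - 0·16 = -12 - 0 = -12; M22 = 4·2 - 0·(-2) = 8 - 0 = 8; M33 = 4·(-6) - 0·0 = -24 - 0 = -24; sum of minors = -28.
det A = 4·((-6)·2 - 0·16) - 0·(0·2 - 0·(-2)) + 0·(0·16 - (-6)·(-2)) = 4·(-12) - 0·0 + 0·(-12) = -48.
So p(s) = det(sI - A) = s^3 - 28s + 48.
Rational-root test: any integer root divides 48. Testing small divisors, s = 2 works: p(2) = 8 + 0 + (-56) + 48 = 0, so (s - 2) is a factor.
Dividing, p(s) = (s - 2)(s^2 + 2s - 24).
Factor s^2 + 2s - 24: two numbers with sum -2 and product -24 are 4 and -6, so s^2 + 2s - 24 = (s - 4)(s + 6).
Hence p(s) = (s - 4) (s - 2) (s + 6), with roots -6, 2, 4.
At least one eigenvalue has non-negative real part, so the system is not asymptotically stable.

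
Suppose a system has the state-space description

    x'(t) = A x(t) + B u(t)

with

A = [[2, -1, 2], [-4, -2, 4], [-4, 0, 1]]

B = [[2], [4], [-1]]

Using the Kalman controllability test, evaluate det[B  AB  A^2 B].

AB = [[-2], [-20], [-9]]
A^2B = [[-2], [12], [-1]]
Controllability matrix C = [B  AB  A^2B] = [[2, -2, -2], [4, -20, 12], [-1, -9, -1]]
Expanding along the first row, det(C) = 2·((-20)·(-1) - 12·(-9)) - (-2)·(4·(-1) - 12·(-1)) + (-2)·(4·(-9) - (-20)·(-1)) = 2·128 - (-2)·8 + (-2)·(-56) = 384
Since det(C) ≠ 0, rank(C) = 3 and the system is completely controllable.

384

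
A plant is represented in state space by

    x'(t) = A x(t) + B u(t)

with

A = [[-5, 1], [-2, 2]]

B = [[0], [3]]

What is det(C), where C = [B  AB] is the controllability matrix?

AB = [[3], [6]]
Controllability matrix C = [B  AB] = [[0, 3], [3, 6]]
det(C) = 0·6 - 3·3 = 0 - 9 = -9
Since det(C) ≠ 0, rank(C) = 2 and the system is completely controllable.

-9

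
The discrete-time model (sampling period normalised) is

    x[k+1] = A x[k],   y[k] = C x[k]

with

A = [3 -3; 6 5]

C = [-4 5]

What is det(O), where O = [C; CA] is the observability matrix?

-238

CA = [[18, 37]]
Observability matrix O = [C; CA] = [[-4, 5], [18, 37]]
det(O) = (-4)·37 - 5·18 = -148 - 90 = -238
Since det(O) ≠ 0, rank(O) = 2 and the system is completely observable.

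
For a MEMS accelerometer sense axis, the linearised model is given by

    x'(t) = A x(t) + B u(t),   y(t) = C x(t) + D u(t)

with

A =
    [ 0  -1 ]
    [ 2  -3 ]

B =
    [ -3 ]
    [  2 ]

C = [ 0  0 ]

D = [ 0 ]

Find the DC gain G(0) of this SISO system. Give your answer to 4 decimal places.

G(0) = C(-A)^{-1}B + D = -C A^{-1} B + D.
det A = 2, so A^{-1} = (1/2)·adj(A) = [[-3/2, 1/2], [-1, 0]]
A^{-1} B = [11/2, 3]^T
C A^{-1} B = 0
G(0) = D - C A^{-1} B = 0 - (0) = 0

0.0000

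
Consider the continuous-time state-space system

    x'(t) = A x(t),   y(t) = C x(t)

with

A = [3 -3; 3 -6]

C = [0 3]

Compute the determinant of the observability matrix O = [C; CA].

CA = [[9, -18]]
Observability matrix O = [C; CA] = [[0, 3], [9, -18]]
det(O) = 0·(-18) - 3·9 = 0 - 27 = -27
Since det(O) ≠ 0, rank(O) = 2 and the system is completely observable.

-27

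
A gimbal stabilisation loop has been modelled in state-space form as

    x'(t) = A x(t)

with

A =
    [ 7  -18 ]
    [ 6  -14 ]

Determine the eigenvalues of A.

det(sI - A) = s^2 - (tr A)s + det A, with tr A = 7 + (-14) = -7 and det A = 7·(-14) - (-18)·6 = -98 - (-108) = 10.
So p(s) = det(sI - A) = s^2 + 7s + 10.
Factor s^2 + 7s + 10: two numbers with sum -7 and product 10 are -2 and -5, so s^2 + 7s + 10 = (s + 2)(s + 5).
Hence p(s) = (s + 2) (s + 5), with roots -5, -2.
All eigenvalues have negative real part, so the system is asymptotically stable.

-5, -2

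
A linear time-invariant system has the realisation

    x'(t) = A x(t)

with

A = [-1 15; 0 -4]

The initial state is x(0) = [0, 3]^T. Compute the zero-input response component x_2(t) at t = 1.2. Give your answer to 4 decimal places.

det(sI - A) = s^2 - (tr A)s + det A, with tr A = (-1) + (-4) = -5 and det A = (-1)·(-4) - 15·0 = 4 - 0 = 4.
So p(s) = det(sI - A) = s^2 + 5s + 4.
Factor s^2 + 5s + 4: two numbers with sum -5 and product 4 are -1 and -4, so s^2 + 5s + 4 = (s + 1)(s + 4).
Hence p(s) = (s + 1) (s + 4), with roots -4, -1.
The eigenvalues -4, -1 are distinct and real, so A is diagonalisable and x(t) = e^{At} x(0) = V diag(e^{λ_i t}) V^{-1} x(0), where the columns of V are the eigenvectors.
λ = -4: A - (-4)I = [[3, 15], [0, 0]]. Row 1 gives 3·v1 + 15·v2 = 0, so take v_1 = [-5, 1]^T.
λ = -1: A - (-1)I = [[0, 15], [0, -3]]. Row 1 gives 0·v1 + 15·v2 = 0, so take v_2 = [1, 0]^T.
V = [v_1 v_2] = [[-5, 1], [1, 0]] has det V = -1, so V^{-1} = adj(V)/det V = [[0, 1], [1, 5]].
Modal coordinates z(0) = V^{-1} x(0): 0·0 + 1·3 = 3; 1·0 + 5·3 = 15; so z(0) = [3, 15]^T.
x_2(t) = Σ_i (v_i)_2 · z_i(0) · e^{λ_i t} (row 2 of V times the modal terms).
x_2(1.2) = 1·3·e^{-4·1.2} + 0·15·e^{-1·1.2} = 3·0.008230 + 0·0.301194 = 0.0247.

0.0247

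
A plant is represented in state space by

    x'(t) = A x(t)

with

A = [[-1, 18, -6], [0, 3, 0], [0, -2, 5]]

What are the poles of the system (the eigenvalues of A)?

det(sI - A) = s^3 - (tr A)s^2 + (M11 + M22 + M33)s - det A, where Mii is the 2×2 principal minor of A obtained by deleting row i and column i.
tr A = (-1) + 3 + 5 = 7; M11 = 3·5 - 0·(-2) = 15 - 0 = 15; M22 = (-1)·5 - (-6)·0 = -5 - 0 = -5; M33 = (-1)·3 - 18·0 = -3 - 0 = -3; sum of minors = 7.
det A = (-1)·(3·5 - 0·(-2)) - 18·(0·5 - 0·0) + (-6)·(0·(-2) - 3·0) = (-1)·15 - 18·0 + (-6)·0 = -15.
So p(s) = det(sI - A) = s^3 - 7s^2 + 7s + 15.
Rational-root test: any integer root divides 15. Testing small divisors, s = -1 works: p(-1) = -1 + (-7) + (-7) + 15 = 0, so (s + 1) is a factor.
Dividing, p(s) = (s + 1)(s^2 - 8s + 15).
Factor s^2 - 8s + 15: two numbers with sum 8 and product 15 are 5 and 3, so s^2 - 8s + 15 = (s - 5)(s - 3).
Hence p(s) = (s - 5) (s - 3) (s + 1), with roots -1, 3, 5.
At least one eigenvalue has non-negative real part, so the system is not asymptotically stable.

-1, 3, 5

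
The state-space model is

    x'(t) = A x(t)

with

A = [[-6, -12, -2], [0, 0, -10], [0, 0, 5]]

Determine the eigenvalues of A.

det(sI - A) = s^3 - (tr A)s^2 + (M11 + M22 + M33)s - det A, where Mii is the 2×2 principal minor of A obtained by deleting row i and column i.
tr A = (-6) + 0 + 5 = -1; M11 = 0·5 - (-10)·0 = 0 - 0 = 0; M22 = (-6)·5 - (-2)·0 = -30 - 0 = -30; M33 = (-6)·0 - (-12)·0 = 0 - 0 = 0; sum of minors = -30.
det A = (-6)·(0·5 - (-10)·0) - (-12)·(0·5 - (-10)·0) + (-2)·(0·0 - 0·0) = (-6)·0 - (-12)·0 + (-2)·0 = 0.
So p(s) = det(sI - A) = s^3 + s^2 - 30s.
The constant term is 0, so p(s) = s(s^2 + s - 30).
Factor s^2 + s - 30: two numbers with sum -1 and product -30 are 5 and -6, so s^2 + s - 30 = (s - 5)(s + 6).
Hence p(s) = s (s - 5) (s + 6), with roots -6, 0, 5.
At least one eigenvalue has non-negative real part, so the system is not asymptotically stable.

-6, 0, 5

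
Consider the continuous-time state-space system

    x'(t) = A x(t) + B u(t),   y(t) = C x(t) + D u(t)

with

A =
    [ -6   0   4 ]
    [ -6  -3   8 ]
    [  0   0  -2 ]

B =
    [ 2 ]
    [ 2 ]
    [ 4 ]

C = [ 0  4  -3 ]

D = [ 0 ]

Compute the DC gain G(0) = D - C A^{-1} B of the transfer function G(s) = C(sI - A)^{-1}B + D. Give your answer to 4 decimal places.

G(0) = C(-A)^{-1}B + D = -C A^{-1} B + D.
det A = -36, so A^{-1} = (1/-36)·adj(A) = [[-1/6, 0, -1/3], [1/3, -1/3, -2/3], [0, 0, -1/2]]
A^{-1} B = [-5/3, -8/3, -2]^T
C A^{-1} B = -14/3
G(0) = D - C A^{-1} B = 0 - (-14/3) = 14/3 ≈ 4.6667

4.6667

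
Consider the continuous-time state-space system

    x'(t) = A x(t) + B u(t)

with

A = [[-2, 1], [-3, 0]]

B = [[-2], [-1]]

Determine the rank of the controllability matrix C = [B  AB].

AB = [[3], [6]]
Controllability matrix C = [B  AB] = [[-2, 3], [-1, 6]]
det(C) = (-2)·6 - 3·(-1) = -12 - (-3) = -9 ≠ 0, so rank(C) = 2.
rank(C) = 2 = n, so the pair (A, B) is completely controllable.

2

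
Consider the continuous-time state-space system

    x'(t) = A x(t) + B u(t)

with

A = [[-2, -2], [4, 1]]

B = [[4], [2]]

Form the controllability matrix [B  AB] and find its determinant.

96

AB = [[-12], [18]]
Controllability matrix C = [B  AB] = [[4, -12], [2, 18]]
det(C) = 4·18 - (-12)·2 = 72 - (-24) = 96
Since det(C) ≠ 0, rank(C) = 2 and the system is completely controllable.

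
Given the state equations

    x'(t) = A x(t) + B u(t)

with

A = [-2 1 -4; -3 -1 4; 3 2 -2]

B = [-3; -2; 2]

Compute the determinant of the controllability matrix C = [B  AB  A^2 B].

AB = [[-4], [19], [-17]]
A^2B = [[95], [-75], [60]]
Controllability matrix C = [B  AB  A^2B] = [[-3, -4, 95], [-2, 19, -75], [2, -17, 60]]
Expanding along the first row, det(C) = (-3)·(19·60 - (-75)·(-17)) - (-4)·((-2)·60 - (-75)·2) + 95·((-2)·(-17) - 19·2) = (-3)·(-135) - (-4)·30 + 95·(-4) = 145
Since det(C) ≠ 0, rank(C) = 3 and the system is completely controllable.

145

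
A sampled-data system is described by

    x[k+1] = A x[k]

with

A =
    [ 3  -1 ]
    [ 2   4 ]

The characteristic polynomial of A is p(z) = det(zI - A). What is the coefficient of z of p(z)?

For a 2×2 matrix, det(zI - A) = z^2 - (tr A)z + det A.
tr A = 7, det A = 14.
So p(z) = z^2 - 7z + 14.
The coefficient of z is -7.

-7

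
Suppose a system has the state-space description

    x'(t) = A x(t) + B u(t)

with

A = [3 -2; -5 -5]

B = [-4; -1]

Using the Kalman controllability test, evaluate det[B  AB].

-110

AB = [[-10], [25]]
Controllability matrix C = [B  AB] = [[-4, -10], [-1, 25]]
det(C) = (-4)·25 - (-10)·(-1) = -100 - 10 = -110
Since det(C) ≠ 0, rank(C) = 2 and the system is completely controllable.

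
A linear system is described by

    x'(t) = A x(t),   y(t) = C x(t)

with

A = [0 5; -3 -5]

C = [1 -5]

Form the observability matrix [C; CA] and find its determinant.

105

CA = [[15, 30]]
Observability matrix O = [C; CA] = [[1, -5], [15, 30]]
det(O) = 1·30 - (-5)·15 = 30 - (-75) = 105
Since det(O) ≠ 0, rank(O) = 2 and the system is completely observable.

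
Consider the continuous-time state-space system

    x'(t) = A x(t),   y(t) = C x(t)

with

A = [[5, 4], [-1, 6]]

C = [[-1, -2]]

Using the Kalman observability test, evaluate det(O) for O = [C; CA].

CA = [[-3, -16]]
Observability matrix O = [C; CA] = [[-1, -2], [-3, -16]]
det(O) = (-1)·(-16) - (-2)·(-3) = 16 - 6 = 10
Since det(O) ≠ 0, rank(O) = 2 and the system is completely observable.

10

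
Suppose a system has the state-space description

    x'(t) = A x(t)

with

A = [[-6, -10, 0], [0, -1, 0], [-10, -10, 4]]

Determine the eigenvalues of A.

det(sI - A) = s^3 - (tr A)s^2 + (M11 + M22 + M33)s - det A, where Mii is the 2×2 principal minor of A obtained by deleting row i and column i.
tr A = (-6) + (-1) + 4 = -3; M11 = (-1)·4 - 0·(-10) = -4 - 0 = -4; M22 = (-6)·4 - 0·(-10) = -24 - 0 = -24; M33 = (-6)·(-1) - (-10)·0 = 6 - 0 = 6; sum of minors = -22.
det A = (-6)·((-1)·4 - 0·(-10)) - (-10)·(0·4 - 0·(-10)) + 0·(0·(-10) - (-1)·(-10)) = (-6)·(-4) - (-10)·0 + 0·(-10) = 24.
So p(s) = det(sI - A) = s^3 + 3s^2 - 22s - 24.
Rational-root test: any integer root divides -24. Testing small divisors, s = -1 works: p(-1) = -1 + 3 + 22 + (-24) = 0, so (s + 1) is a factor.
Dividing, p(s) = (s + 1)(s^2 + 2s - 24).
Factor s^2 + 2s - 24: two numbers with sum -2 and product -24 are 4 and -6, so s^2 + 2s - 24 = (s - 4)(s + 6).
Hence p(s) = (s - 4) (s + 1) (s + 6), with roots -6, -1, 4.
At least one eigenvalue has non-negative real part, so the system is not asymptotically stable.

-6, -1, 4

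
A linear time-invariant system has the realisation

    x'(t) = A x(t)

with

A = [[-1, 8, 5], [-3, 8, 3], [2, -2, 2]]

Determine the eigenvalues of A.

det(sI - A) = s^3 - (tr A)s^2 + (M11 + M22 + M33)s - det A, where Mii is the 2×2 principal minor of A obtained by deleting row i and column i.
tr A = (-1) + 8 + 2 = 9; M11 = 8·2 - 3·(-2) = 16 - (-6) = 22; M22 = (-1)·2 - 5·2 = -2 - 10 = -12; M33 = (-1)·8 - 8·(-3) = -8 - (-24) = 16; sum of minors = 26.
det A = (-1)·(8·2 - 3·(-2)) - 8·((-3)·2 - 3·2) + 5·((-3)·(-2) - 8·2) = (-1)·22 - 8·(-12) + 5·(-10) = 24.
So p(s) = det(sI - A) = s^3 - 9s^2 + 26s - 24.
Rational-root test: any integer root divides -24. Testing small divisors, s = 2 works: p(2) = 8 + (-36) + 52 + (-24) = 0, so (s - 2) is a factor.
Dividing, p(s) = (s - 2)(s^2 - 7s + 12).
Factor s^2 - 7s + 12: two numbers with sum 7 and product 12 are 4 and 3, so s^2 - 7s + 12 = (s - 4)(s - 3).
Hence p(s) = (s - 4) (s - 3) (s - 2), with roots 2, 3, 4.
At least one eigenvalue has non-negative real part, so the system is not asymptotically stable.

2, 3, 4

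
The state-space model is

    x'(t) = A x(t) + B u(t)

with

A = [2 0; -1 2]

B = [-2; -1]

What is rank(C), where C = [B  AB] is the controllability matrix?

2

AB = [[-4], [0]]
Controllability matrix C = [B  AB] = [[-2, -4], [-1, 0]]
det(C) = (-2)·0 - (-4)·(-1) = 0 - 4 = -4 ≠ 0, so rank(C) = 2.
rank(C) = 2 = n, so the pair (A, B) is completely controllable.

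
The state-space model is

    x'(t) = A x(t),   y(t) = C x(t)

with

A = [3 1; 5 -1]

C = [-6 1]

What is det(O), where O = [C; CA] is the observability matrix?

55

CA = [[-13, -7]]
Observability matrix O = [C; CA] = [[-6, 1], [-13, -7]]
det(O) = (-6)·(-7) - 1·(-13) = 42 - (-13) = 55
Since det(O) ≠ 0, rank(O) = 2 and the system is completely observable.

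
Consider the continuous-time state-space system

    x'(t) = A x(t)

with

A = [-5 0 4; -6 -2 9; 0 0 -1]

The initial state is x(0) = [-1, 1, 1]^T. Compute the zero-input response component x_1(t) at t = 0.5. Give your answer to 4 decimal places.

0.4424

det(sI - A) = s^3 - (tr A)s^2 + (M11 + M22 + M33)s - det A, where Mii is the 2×2 principal minor of A obtained by deleting row i and column i.
tr A = (-5) + (-2) + (-1) = -8; M11 = (-2)·(-1) - 9·0 = 2 - 0 = 2; M22 = (-5)·(-1) - 4·0 = 5 - 0 = 5; M33 = (-5)·(-2) - 0·(-6) = 10 - 0 = 10; sum of minors = 17.
det A = (-5)·((-2)·(-1) - 9·0) - 0·((-6)·(-1) - 9·0) + 4·((-6)·0 - (-2)·0) = (-5)·2 - 0·6 + 4·0 = -10.
So p(s) = det(sI - A) = s^3 + 8s^2 + 17s + 10.
Rational-root test: any integer root divides 10. Testing small divisors, s = -1 works: p(-1) = -1 + 8 + (-17) + 10 = 0, so (s + 1) is a factor.
Dividing, p(s) = (s + 1)(s^2 + 7s + 10).
Factor s^2 + 7s + 10: two numbers with sum -7 and product 10 are -2 and -5, so s^2 + 7s + 10 = (s + 2)(s + 5).
Hence p(s) = (s + 1) (s + 2) (s + 5), with roots -5, -2, -1.
The eigenvalues -5, -2, -1 are distinct and real, so A is diagonalisable and x(t) = e^{At} x(0) = V diag(e^{λ_i t}) V^{-1} x(0), where the columns of V are the eigenvectors.
λ = -5: A - (-5)I = [[0, 0, 4], [-6, 3, 9], [0, 0, 4]]. v must be orthogonal to every row; (row 1) × (row 2) = [-12, -24, 0], so take v_1 = [-1, -2, 0]^T.
λ = -2: A - (-2)I = [[-3, 0, 4], [-6, 0, 9], [0, 0, 1]]. v must be orthogonal to every row; (row 1) × (row 2) = [0, 3, 0], so take v_2 = [0, 1, 0]^T.
λ = -1: A - (-1)I = [[-4, 0, 4], [-6, -1, 9], [0, 0, 0]]. v must be orthogonal to every row; (row 1) × (row 2) = [4, 12, 4], so take v_3 = [1, 3, 1]^T.
V = [v_1 v_2 v_3] = [[-1, 0, 1], [-2, 1, 3], [0, 0, 1]] has det V = -1, so V^{-1} = adj(V)/det V = [[-1, 0, 1], [-2, 1, -1], [0, 0, 1]].
Modal coordinates z(0) = V^{-1} x(0): (-1)·(-1) + 0·1 + 1·1 = 2; (-2)·(-1) + 1·1 + (-1)·1 = 2; 0·(-1) + 0·1 + 1·1 = 1; so z(0) = [2, 2, 1]^T.
x_1(t) = Σ_i (v_i)_1 · z_i(0) · e^{λ_i t} (row 1 of V times the modal terms).
x_1(0.5) = (-1)·2·e^{-5·0.5} + 0·2·e^{-2·0.5} + 1·1·e^{-1·0.5} = (-2)·0.082085 + 0·0.367879 + 1·0.606531 = 0.4424.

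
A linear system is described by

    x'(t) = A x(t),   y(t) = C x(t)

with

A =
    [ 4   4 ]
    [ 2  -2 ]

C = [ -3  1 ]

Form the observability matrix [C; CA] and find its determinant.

CA = [[-10, -14]]
Observability matrix O = [C; CA] = [[-3, 1], [-10, -14]]
det(O) = (-3)·(-14) - 1·(-10) = 42 - (-10) = 52
Since det(O) ≠ 0, rank(O) = 2 and the system is completely observable.

52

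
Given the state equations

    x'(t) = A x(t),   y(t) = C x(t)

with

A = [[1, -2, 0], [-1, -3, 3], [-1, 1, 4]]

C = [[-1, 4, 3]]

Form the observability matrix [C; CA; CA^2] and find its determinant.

0

CA = [[-8, -7, 24]]
CA^2 = [[-25, 61, 75]]
Observability matrix O = [C; CA; CA^2] = [[-1, 4, 3], [-8, -7, 24], [-25, 61, 75]]
Expanding along the first row, det(O) = (-1)·((-7)·75 - 24·61) - 4·((-8)·75 - 24·(-25)) + 3·((-8)·61 - (-7)·(-25)) = (-1)·(-1989) - 4·0 + 3·(-663) = 0
Since det(O) = 0, rank(O) < 3 and the system is not completely observable.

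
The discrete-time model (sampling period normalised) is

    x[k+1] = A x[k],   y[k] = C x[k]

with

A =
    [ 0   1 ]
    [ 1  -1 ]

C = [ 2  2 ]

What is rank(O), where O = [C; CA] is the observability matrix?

CA = [[2, 0]]
Observability matrix O = [C; CA] = [[2, 2], [2, 0]]
det(O) = 2·0 - 2·2 = 0 - 4 = -4 ≠ 0, so rank(O) = 2.
rank(O) = 2 = n, so the pair (A, C) is completely observable.

2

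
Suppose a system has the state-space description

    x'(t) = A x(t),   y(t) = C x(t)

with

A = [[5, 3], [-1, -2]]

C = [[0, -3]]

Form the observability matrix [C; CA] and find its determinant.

9

CA = [[3, 6]]
Observability matrix O = [C; CA] = [[0, -3], [3, 6]]
det(O) = 0·6 - (-3)·3 = 0 - (-9) = 9
Since det(O) ≠ 0, rank(O) = 2 and the system is completely observable.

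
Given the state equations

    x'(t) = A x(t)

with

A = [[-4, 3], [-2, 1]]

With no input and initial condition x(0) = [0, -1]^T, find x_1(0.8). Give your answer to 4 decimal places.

det(sI - A) = s^2 - (tr A)s + det A, with tr A = (-4) + 1 = -3 and det A = (-4)·1 - 3·(-2) = -4 - (-6) = 2.
So p(s) = det(sI - A) = s^2 + 3s + 2.
Factor s^2 + 3s + 2: two numbers with sum -3 and product 2 are -1 and -2, so s^2 + 3s + 2 = (s + 1)(s + 2).
Hence p(s) = (s + 1) (s + 2), with roots -2, -1.
The eigenvalues -2, -1 are distinct and real, so A is diagonalisable and x(t) = e^{At} x(0) = V diag(e^{λ_i t}) V^{-1} x(0), where the columns of V are the eigenvectors.
λ = -2: A - (-2)I = [[-2, 3], [-2, 3]]. Row 1 gives (-2)·v1 + 3·v2 = 0, so take v_1 = [3, 2]^T.
λ = -1: A - (-1)I = [[-3, 3], [-2, 2]]. Row 1 gives (-3)·v1 + 3·v2 = 0, so take v_2 = [-1, -1]^T.
V = [v_1 v_2] = [[3, -1], [2, -1]] has det V = -1, so V^{-1} = adj(V)/det V = [[1, -1], [2, -3]].
Modal coordinates z(0) = V^{-1} x(0): 1·0 + (-1)·(-1) = 1; 2·0 + (-3)·(-1) = 3; so z(0) = [1, 3]^T.
x_1(t) = Σ_i (v_i)_1 · z_i(0) · e^{λ_i t} (row 1 of V times the modal terms).
x_1(0.8) = 3·1·e^{-2·0.8} + (-1)·3·e^{-1·0.8} = 3·0.201897 + (-3)·0.449329 = -0.7423.

-0.7423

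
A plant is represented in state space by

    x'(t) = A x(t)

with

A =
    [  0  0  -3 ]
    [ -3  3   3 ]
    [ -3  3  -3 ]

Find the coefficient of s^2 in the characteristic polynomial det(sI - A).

0

Expand det(sI - A) for the 3×3 matrix.
p(s) = s^3 - 27s.
(Check: constant term = det(-A) = (-1)^3 det A = 0; coefficient of s^2 = -tr A = 0.)
The coefficient of s^2 is 0.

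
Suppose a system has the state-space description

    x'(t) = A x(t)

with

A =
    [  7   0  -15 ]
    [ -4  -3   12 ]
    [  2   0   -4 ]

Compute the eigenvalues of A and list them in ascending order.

det(sI - A) = s^3 - (tr A)s^2 + (M11 + M22 + M33)s - det A, where Mii is the 2×2 principal minor of A obtained by deleting row i and column i.
tr A = 7 + (-3) + (-4) = 0; M11 = (-3)·(-4) - 12·0 = 12 - 0 = 12; M22 = 7·(-4) - (-15)·2 = -28 - (-30) = 2; M33 = 7·(-3) - 0·(-4) = -21 - 0 = -21; sum of minors = -7.
det A = 7·((-3)·(-4) - 12·0) - 0·((-4)·(-4) - 12·2) + (-15)·((-4)·0 - (-3)·2) = 7·12 - 0·(-8) + (-15)·6 = -6.
So p(s) = det(sI - A) = s^3 - 7s + 6.
Rational-root test: any integer root divides 6. Testing small divisors, s = 1 works: p(1) = 1 + 0 + (-7) + 6 = 0, so (s - 1) is a factor.
Dividing, p(s) = (s - 1)(s^2 + s - 6).
Factor s^2 + s - 6: two numbers with sum -1 and product -6 are 2 and -3, so s^2 + s - 6 = (s - 2)(s + 3).
Hence p(s) = (s - 2) (s - 1) (s + 3), with roots -3, 1, 2.
At least one eigenvalue has non-negative real part, so the system is not asymptotically stable.

-3, 1, 2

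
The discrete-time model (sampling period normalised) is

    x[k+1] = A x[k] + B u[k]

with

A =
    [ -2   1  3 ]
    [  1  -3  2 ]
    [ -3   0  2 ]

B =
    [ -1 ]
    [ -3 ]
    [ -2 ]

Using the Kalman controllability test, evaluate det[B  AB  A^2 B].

-583

AB = [[-7], [4], [-1]]
A^2B = [[15], [-21], [19]]
Controllability matrix C = [B  AB  A^2B] = [[-1, -7, 15], [-3, 4, -21], [-2, -1, 19]]
Expanding along the first row, det(C) = (-1)·(4·19 - (-21)·(-1)) - (-7)·((-3)·19 - (-21)·(-2)) + 15·((-3)·(-1) - 4·(-2)) = (-1)·55 - (-7)·(-99) + 15·11 = -583
Since det(C) ≠ 0, rank(C) = 3 and the system is completely controllable.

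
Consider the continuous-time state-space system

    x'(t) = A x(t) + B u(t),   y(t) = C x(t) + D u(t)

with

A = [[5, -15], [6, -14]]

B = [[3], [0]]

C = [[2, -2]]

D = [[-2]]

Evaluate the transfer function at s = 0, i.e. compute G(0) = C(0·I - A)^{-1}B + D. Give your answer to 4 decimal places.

0.4000

G(0) = C(-A)^{-1}B + D = -C A^{-1} B + D.
det A = 20, so A^{-1} = (1/20)·adj(A) = [[-7/10, 3/4], [-3/10, 1/4]]
A^{-1} B = [-21/10, -9/10]^T
C A^{-1} B = -12/5
G(0) = D - C A^{-1} B = -2 - (-12/5) = 2/5 ≈ 0.4000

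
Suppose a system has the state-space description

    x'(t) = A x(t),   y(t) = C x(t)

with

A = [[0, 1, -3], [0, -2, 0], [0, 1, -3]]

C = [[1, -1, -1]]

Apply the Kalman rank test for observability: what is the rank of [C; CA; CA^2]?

2

CA = [[0, 2, 0]]
CA^2 = [[0, -4, 0]]
Observability matrix O = [C; CA; CA^2] = [[1, -1, -1], [0, 2, 0], [0, -4, 0]]
The columns c1, c2, c3 of O are linearly dependent: c1 + c3 = 0 (check each entry), so rank(O) ≤ 2.
The 2×2 minor from rows 1, 2, columns 1, 2 is 1·2 - (-1)·0 = 2 - 0 = 2 ≠ 0, so rank(O) = 2.
rank(O) = 2 < n = 3, so the pair (A, C) is not completely observable.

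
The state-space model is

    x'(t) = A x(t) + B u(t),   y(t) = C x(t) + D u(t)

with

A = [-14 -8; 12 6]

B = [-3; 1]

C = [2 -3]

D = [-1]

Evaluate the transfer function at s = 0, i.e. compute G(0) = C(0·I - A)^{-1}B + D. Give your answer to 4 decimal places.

G(0) = C(-A)^{-1}B + D = -C A^{-1} B + D.
det A = 12, so A^{-1} = (1/12)·adj(A) = [[1/2, 2/3], [-1, -7/6]]
A^{-1} B = [-5/6, 11/6]^T
C A^{-1} B = -43/6
G(0) = D - C A^{-1} B = -1 - (-43/6) = 37/6 ≈ 6.1667

6.1667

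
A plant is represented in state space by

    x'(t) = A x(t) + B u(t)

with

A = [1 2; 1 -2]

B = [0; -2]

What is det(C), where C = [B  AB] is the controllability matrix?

AB = [[-4], [4]]
Controllability matrix C = [B  AB] = [[0, -4], [-2, 4]]
det(C) = 0·4 - (-4)·(-2) = 0 - 8 = -8
Since det(C) ≠ 0, rank(C) = 2 and the system is completely controllable.

-8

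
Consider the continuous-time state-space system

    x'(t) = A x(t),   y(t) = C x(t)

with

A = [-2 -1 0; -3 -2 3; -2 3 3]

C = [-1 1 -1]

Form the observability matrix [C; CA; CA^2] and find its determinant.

CA = [[1, -4, 0]]
CA^2 = [[10, 7, -12]]
Observability matrix O = [C; CA; CA^2] = [[-1, 1, -1], [1, -4, 0], [10, 7, -12]]
Expanding along the first row, det(O) = (-1)·((-4)·(-12) - 0·7) - 1·(1·(-12) - 0·10) + (-1)·(1·7 - (-4)·10) = (-1)·48 - 1·(-12) + (-1)·47 = -83
Since det(O) ≠ 0, rank(O) = 3 and the system is completely observable.

-83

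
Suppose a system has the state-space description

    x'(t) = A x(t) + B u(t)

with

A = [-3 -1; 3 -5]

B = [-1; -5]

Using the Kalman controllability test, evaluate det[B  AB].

18

AB = [[8], [22]]
Controllability matrix C = [B  AB] = [[-1, 8], [-5, 22]]
det(C) = (-1)·22 - 8·(-5) = -22 - (-40) = 18
Since det(C) ≠ 0, rank(C) = 2 and the system is completely controllable.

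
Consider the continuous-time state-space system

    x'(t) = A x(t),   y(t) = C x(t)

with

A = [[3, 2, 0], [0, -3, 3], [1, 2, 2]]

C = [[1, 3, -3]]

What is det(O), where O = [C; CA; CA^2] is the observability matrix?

204

CA = [[0, -13, 3]]
CA^2 = [[3, 45, -33]]
Observability matrix O = [C; CA; CA^2] = [[1, 3, -3], [0, -13, 3], [3, 45, -33]]
Expanding along the first row, det(O) = 1·((-13)·(-33) - 3·45) - 3·(0·(-33) - 3·3) + (-3)·(0·45 - (-13)·3) = 1·294 - 3·(-9) + (-3)·39 = 204
Since det(O) ≠ 0, rank(O) = 3 and the system is completely observable.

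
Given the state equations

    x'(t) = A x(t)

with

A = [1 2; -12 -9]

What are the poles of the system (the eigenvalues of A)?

-5, -3

det(sI - A) = s^2 - (tr A)s + det A, with tr A = 1 + (-9) = -8 and det A = 1·(-9) - 2·(-12) = -9 - (-24) = 15.
So p(s) = det(sI - A) = s^2 + 8s + 15.
Factor s^2 + 8s + 15: two numbers with sum -8 and product 15 are -3 and -5, so s^2 + 8s + 15 = (s + 3)(s + 5).
Hence p(s) = (s + 3) (s + 5), with roots -5, -3.
All eigenvalues have negative real part, so the system is asymptotically stable.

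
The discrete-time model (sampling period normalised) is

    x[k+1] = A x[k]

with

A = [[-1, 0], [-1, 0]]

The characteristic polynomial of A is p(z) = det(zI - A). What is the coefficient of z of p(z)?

For a 2×2 matrix, det(zI - A) = z^2 - (tr A)z + det A.
tr A = -1, det A = 0.
So p(z) = z^2 + z.
The coefficient of z is 1.

1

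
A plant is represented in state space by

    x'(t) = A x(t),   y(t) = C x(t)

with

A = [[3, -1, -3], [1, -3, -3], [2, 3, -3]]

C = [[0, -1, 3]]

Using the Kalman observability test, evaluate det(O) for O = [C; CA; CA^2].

-1500

CA = [[5, 12, -6]]
CA^2 = [[15, -59, -33]]
Observability matrix O = [C; CA; CA^2] = [[0, -1, 3], [5, 12, -6], [15, -59, -33]]
Expanding along the first row, det(O) = 0·(12·(-33) - (-6)·(-59)) - (-1)·(5·(-33) - (-6)·15) + 3·(5·(-59) - 12·15) = 0·(-750) - (-1)·(-75) + 3·(-475) = -1500
Since det(O) ≠ 0, rank(O) = 3 and the system is completely observable.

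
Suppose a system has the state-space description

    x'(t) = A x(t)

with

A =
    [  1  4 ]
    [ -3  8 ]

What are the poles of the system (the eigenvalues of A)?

det(sI - A) = s^2 - (tr A)s + det A, with tr A = 1 + 8 = 9 and det A = 1·8 - 4·(-3) = 8 - (-12) = 20.
So p(s) = det(sI - A) = s^2 - 9s + 20.
Factor s^2 - 9s + 20: two numbers with sum 9 and product 20 are 5 and 4, so s^2 - 9s + 20 = (s - 5)(s - 4).
Hence p(s) = (s - 5) (s - 4), with roots 4, 5.
At least one eigenvalue has non-negative real part, so the system is not asymptotically stable.

4, 5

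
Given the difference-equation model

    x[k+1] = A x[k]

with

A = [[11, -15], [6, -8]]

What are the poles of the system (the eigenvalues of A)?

1, 2

det(zI - A) = z^2 - (tr A)z + det A, with tr A = 11 + (-8) = 3 and det A = 11·(-8) - (-15)·6 = -88 - (-90) = 2.
So p(z) = det(zI - A) = z^2 - 3z + 2.
Factor z^2 - 3z + 2: two numbers with sum 3 and product 2 are 2 and 1, so z^2 - 3z + 2 = (z - 2)(z - 1).
Hence p(z) = (z - 2) (z - 1), with roots 1, 2.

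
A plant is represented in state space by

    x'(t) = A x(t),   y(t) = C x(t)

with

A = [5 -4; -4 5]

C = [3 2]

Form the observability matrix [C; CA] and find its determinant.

-20

CA = [[7, -2]]
Observability matrix O = [C; CA] = [[3, 2], [7, -2]]
det(O) = 3·(-2) - 2·7 = -6 - 14 = -20
Since det(O) ≠ 0, rank(O) = 2 and the system is completely observable.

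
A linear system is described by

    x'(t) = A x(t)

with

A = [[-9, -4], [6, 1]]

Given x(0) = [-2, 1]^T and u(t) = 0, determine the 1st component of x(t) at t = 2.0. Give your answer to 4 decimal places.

0.0048

det(sI - A) = s^2 - (tr A)s + det A, with tr A = (-9) + 1 = -8 and det A = (-9)·1 - (-4)·6 = -9 - (-24) = 15.
So p(s) = det(sI - A) = s^2 + 8s + 15.
Factor s^2 + 8s + 15: two numbers with sum -8 and product 15 are -3 and -5, so s^2 + 8s + 15 = (s + 3)(s + 5).
Hence p(s) = (s + 3) (s + 5), with roots -5, -3.
The eigenvalues -5, -3 are distinct and real, so A is diagonalisable and x(t) = e^{At} x(0) = V diag(e^{λ_i t}) V^{-1} x(0), where the columns of V are the eigenvectors.
λ = -5: A - (-5)I = [[-4, -4], [6, 6]]. Row 1 gives (-4)·v1 + (-4)·v2 = 0, so take v_1 = [1, -1]^T.
λ = -3: A - (-3)I = [[-6, -4], [6, 4]]. Row 1 gives (-6)·v1 + (-4)·v2 = 0, so take v_2 = [-2, 3]^T.
V = [v_1 v_2] = [[1, -2], [-1, 3]] has det V = 1, so V^{-1} = adj(V)/det V = [[3, 2], [1, 1]].
Modal coordinates z(0) = V^{-1} x(0): 3·(-2) + 2·1 = -4; 1·(-2) + 1·1 = -1; so z(0) = [-4, -1]^T.
x_1(t) = Σ_i (v_i)_1 · z_i(0) · e^{λ_i t} (row 1 of V times the modal terms).
x_1(2.0) = 1·(-4)·e^{-5·2.0} + (-2)·(-1)·e^{-3·2.0} = (-4)·0.000045 + 2·0.002479 = 0.0048.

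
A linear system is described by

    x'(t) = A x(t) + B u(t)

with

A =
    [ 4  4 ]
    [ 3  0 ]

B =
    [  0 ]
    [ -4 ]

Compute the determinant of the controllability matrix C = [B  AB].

AB = [[-16], [0]]
Controllability matrix C = [B  AB] = [[0, -16], [-4, 0]]
det(C) = 0·0 - (-16)·(-4) = 0 - 64 = -64
Since det(C) ≠ 0, rank(C) = 2 and the system is completely controllable.

-64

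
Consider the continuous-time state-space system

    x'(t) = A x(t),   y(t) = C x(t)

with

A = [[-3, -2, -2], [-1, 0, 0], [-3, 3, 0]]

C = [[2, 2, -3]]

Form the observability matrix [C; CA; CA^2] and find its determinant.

-1048

CA = [[1, -13, -4]]
CA^2 = [[22, -14, -2]]
Observability matrix O = [C; CA; CA^2] = [[2, 2, -3], [1, -13, -4], [22, -14, -2]]
Expanding along the first row, det(O) = 2·((-13)·(-2) - (-4)·(-14)) - 2·(1·(-2) - (-4)·22) + (-3)·(1·(-14) - (-13)·22) = 2·(-30) - 2·86 + (-3)·272 = -1048
Since det(O) ≠ 0, rank(O) = 3 and the system is completely observable.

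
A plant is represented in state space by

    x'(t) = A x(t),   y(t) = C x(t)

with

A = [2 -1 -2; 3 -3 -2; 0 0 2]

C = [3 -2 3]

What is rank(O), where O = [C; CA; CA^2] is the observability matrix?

CA = [[0, 3, 4]]
CA^2 = [[9, -9, 2]]
Observability matrix O = [C; CA; CA^2] = [[3, -2, 3], [0, 3, 4], [9, -9, 2]]
det(O) = 3·(3·2 - 4·(-9)) - (-2)·(0·2 - 4·9) + 3·(0·(-9) - 3·9) = 3·42 - (-2)·(-36) + 3·(-27) = -27 ≠ 0, so rank(O) = 3.
rank(O) = 3 = n, so the pair (A, C) is completely observable.

3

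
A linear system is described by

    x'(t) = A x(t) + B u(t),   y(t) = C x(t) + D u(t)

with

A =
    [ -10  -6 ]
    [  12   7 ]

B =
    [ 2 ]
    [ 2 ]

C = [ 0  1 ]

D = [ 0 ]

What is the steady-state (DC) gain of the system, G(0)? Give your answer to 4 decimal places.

G(0) = C(-A)^{-1}B + D = -C A^{-1} B + D.
det A = 2, so A^{-1} = (1/2)·adj(A) = [[7/2, 3], [-6, -5]]
A^{-1} B = [13, -22]^T
C A^{-1} B = -22
G(0) = D - C A^{-1} B = 0 - (-22) = 22

22.0000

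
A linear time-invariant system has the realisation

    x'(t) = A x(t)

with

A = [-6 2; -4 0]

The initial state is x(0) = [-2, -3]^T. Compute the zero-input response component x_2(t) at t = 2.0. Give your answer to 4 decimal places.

-0.0370

det(sI - A) = s^2 - (tr A)s + det A, with tr A = (-6) + 0 = -6 and det A = (-6)·0 - 2·(-4) = 0 - (-8) = 8.
So p(s) = det(sI - A) = s^2 + 6s + 8.
Factor s^2 + 6s + 8: two numbers with sum -6 and product 8 are -2 and -4, so s^2 + 6s + 8 = (s + 2)(s + 4).
Hence p(s) = (s + 2) (s + 4), with roots -4, -2.
The eigenvalues -4, -2 are distinct and real, so A is diagonalisable and x(t) = e^{At} x(0) = V diag(e^{λ_i t}) V^{-1} x(0), where the columns of V are the eigenvectors.
λ = -4: A - (-4)I = [[-2, 2], [-4, 4]]. Row 1 gives (-2)·v1 + 2·v2 = 0, so take v_1 = [1, 1]^T.
λ = -2: A - (-2)I = [[-4, 2], [-4, 2]]. Row 1 gives (-4)·v1 + 2·v2 = 0, so take v_2 = [-1, -2]^T.
V = [v_1 v_2] = [[1, -1], [1, -2]] has det V = -1, so V^{-1} = adj(V)/det V = [[2, -1], [1, -1]].
Modal coordinates z(0) = V^{-1} x(0): 2·(-2) + (-1)·(-3) = -1; 1·(-2) + (-1)·(-3) = 1; so z(0) = [-1, 1]^T.
x_2(t) = Σ_i (v_i)_2 · z_i(0) · e^{λ_i t} (row 2 of V times the modal terms).
x_2(2.0) = 1·(-1)·e^{-4·2.0} + (-2)·1·e^{-2·2.0} = (-1)·0.000335 + (-2)·0.018316 = -0.0370.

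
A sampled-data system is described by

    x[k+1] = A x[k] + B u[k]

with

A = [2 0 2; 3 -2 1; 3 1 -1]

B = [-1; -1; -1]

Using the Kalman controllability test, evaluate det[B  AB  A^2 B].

-3

AB = [[-4], [-2], [-3]]
A^2B = [[-14], [-11], [-11]]
Controllability matrix C = [B  AB  A^2B] = [[-1, -4, -14], [-1, -2, -11], [-1, -3, -11]]
Expanding along the first row, det(C) = (-1)·((-2)·(-11) - (-11)·(-3)) - (-4)·((-1)·(-11) - (-11)·(-1)) + (-14)·((-1)·(-3) - (-2)·(-1)) = (-1)·(-11) - (-4)·0 + (-14)·1 = -3
Since det(C) ≠ 0, rank(C) = 3 and the system is completely controllable.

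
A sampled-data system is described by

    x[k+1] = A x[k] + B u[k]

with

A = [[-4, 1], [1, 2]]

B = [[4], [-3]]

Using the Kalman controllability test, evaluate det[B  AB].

-65

AB = [[-19], [-2]]
Controllability matrix C = [B  AB] = [[4, -19], [-3, -2]]
det(C) = 4·(-2) - (-19)·(-3) = -8 - 57 = -65
Since det(C) ≠ 0, rank(C) = 2 and the system is completely controllable.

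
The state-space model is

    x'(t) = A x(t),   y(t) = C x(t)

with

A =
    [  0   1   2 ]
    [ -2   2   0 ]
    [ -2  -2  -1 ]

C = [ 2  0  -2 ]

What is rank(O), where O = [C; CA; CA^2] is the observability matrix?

CA = [[4, 6, 6]]
CA^2 = [[-24, 4, 2]]
Observability matrix O = [C; CA; CA^2] = [[2, 0, -2], [4, 6, 6], [-24, 4, 2]]
det(O) = 2·(6·2 - 6·4) - 0·(4·2 - 6·(-24)) + (-2)·(4·4 - 6·(-24)) = 2·(-12) - 0·152 + (-2)·160 = -344 ≠ 0, so rank(O) = 3.
rank(O) = 3 = n, so the pair (A, C) is completely observable.

3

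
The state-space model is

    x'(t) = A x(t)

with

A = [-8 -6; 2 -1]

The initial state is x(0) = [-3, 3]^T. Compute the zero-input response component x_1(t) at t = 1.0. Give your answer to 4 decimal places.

det(sI - A) = s^2 - (tr A)s + det A, with tr A = (-8) + (-1) = -9 and det A = (-8)·(-1) - (-6)·2 = 8 - (-12) = 20.
So p(s) = det(sI - A) = s^2 + 9s + 20.
Factor s^2 + 9s + 20: two numbers with sum -9 and product 20 are -4 and -5, so s^2 + 9s + 20 = (s + 4)(s + 5).
Hence p(s) = (s + 4) (s + 5), with roots -5, -4.
The eigenvalues -5, -4 are distinct and real, so A is diagonalisable and x(t) = e^{At} x(0) = V diag(e^{λ_i t}) V^{-1} x(0), where the columns of V are the eigenvectors.
λ = -5: A - (-5)I = [[-3, -6], [2, 4]]. Row 1 gives (-3)·v1 + (-6)·v2 = 0, so take v_1 = [-2, 1]^T.
λ = -4: A - (-4)I = [[-4, -6], [2, 3]]. Row 1 gives (-4)·v1 + (-6)·v2 = 0, so take v_2 = [3, -2]^T.
V = [v_1 v_2] = [[-2, 3], [1, -2]] has det V = 1, so V^{-1} = adj(V)/det V = [[-2, -3], [-1, -2]].
Modal coordinates z(0) = V^{-1} x(0): (-2)·(-3) + (-3)·3 = -3; (-1)·(-3) + (-2)·3 = -3; so z(0) = [-3, -3]^T.
x_1(t) = Σ_i (v_i)_1 · z_i(0) · e^{λ_i t} (row 1 of V times the modal terms).
x_1(1.0) = (-2)·(-3)·e^{-5·1.0} + 3·(-3)·e^{-4·1.0} = 6·0.006738 + (-9)·0.018316 = -0.1244.

-0.1244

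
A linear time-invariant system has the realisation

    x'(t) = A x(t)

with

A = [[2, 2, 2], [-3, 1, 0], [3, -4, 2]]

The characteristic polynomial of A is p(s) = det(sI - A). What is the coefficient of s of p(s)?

Expand det(sI - A) for the 3×3 matrix.
p(s) = s^3 - 5s^2 + 8s - 34.
(Check: constant term = det(-A) = (-1)^3 det A = -34; coefficient of s^2 = -tr A = -5.)
The coefficient of s is 8.

8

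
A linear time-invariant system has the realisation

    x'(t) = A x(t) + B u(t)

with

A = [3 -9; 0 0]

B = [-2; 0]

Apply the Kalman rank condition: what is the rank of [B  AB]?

AB = [[-6], [0]]
Controllability matrix C = [B  AB] = [[-2, -6], [0, 0]]
Every column of C is a scalar multiple of column 1 = [-2, 0] (multipliers 1, 3), so the columns span a one-dimensional space.
C ≠ 0, hence rank(C) = 1.
rank(C) = 1 < n = 2, so the pair (A, B) is not completely controllable.

1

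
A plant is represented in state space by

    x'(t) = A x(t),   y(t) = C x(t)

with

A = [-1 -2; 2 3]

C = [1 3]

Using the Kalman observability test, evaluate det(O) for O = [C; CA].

CA = [[5, 7]]
Observability matrix O = [C; CA] = [[1, 3], [5, 7]]
det(O) = 1·7 - 3·5 = 7 - 15 = -8
Since det(O) ≠ 0, rank(O) = 2 and the system is completely observable.

-8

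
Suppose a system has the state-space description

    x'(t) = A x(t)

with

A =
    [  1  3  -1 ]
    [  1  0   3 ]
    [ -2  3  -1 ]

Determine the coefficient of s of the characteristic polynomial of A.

-15

Expand det(sI - A) for the 3×3 matrix.
p(s) = s^3 - 15s + 27.
(Check: constant term = det(-A) = (-1)^3 det A = 27; coefficient of s^2 = -tr A = 0.)
The coefficient of s is -15.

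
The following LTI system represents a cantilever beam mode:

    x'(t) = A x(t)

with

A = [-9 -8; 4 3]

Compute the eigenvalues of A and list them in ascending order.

-5, -1

det(sI - A) = s^2 - (tr A)s + det A, with tr A = (-9) + 3 = -6 and det A = (-9)·3 - (-8)·4 = -27 - (-32) = 5.
So p(s) = det(sI - A) = s^2 + 6s + 5.
Factor s^2 + 6s + 5: two numbers with sum -6 and product 5 are -1 and -5, so s^2 + 6s + 5 = (s + 1)(s + 5).
Hence p(s) = (s + 1) (s + 5), with roots -5, -1.
All eigenvalues have negative real part, so the system is asymptotically stable.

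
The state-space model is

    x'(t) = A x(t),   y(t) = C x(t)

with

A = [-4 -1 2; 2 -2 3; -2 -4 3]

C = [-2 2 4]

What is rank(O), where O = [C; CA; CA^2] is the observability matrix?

CA = [[4, -18, 14]]
CA^2 = [[-80, -24, -4]]
Observability matrix O = [C; CA; CA^2] = [[-2, 2, 4], [4, -18, 14], [-80, -24, -4]]
det(O) = (-2)·((-18)·(-4) - 14·(-24)) - 2·(4·(-4) - 14·(-80)) + 4·(4·(-24) - (-18)·(-80)) = (-2)·408 - 2·1104 + 4·(-1536) = -9168 ≠ 0, so rank(O) = 3.
rank(O) = 3 = n, so the pair (A, C) is completely observable.

3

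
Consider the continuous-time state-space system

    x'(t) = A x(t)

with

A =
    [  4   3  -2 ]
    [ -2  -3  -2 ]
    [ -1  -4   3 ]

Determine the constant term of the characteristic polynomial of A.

Expand det(sI - A) for the 3×3 matrix.
p(s) = s^3 - 4s^2 - 13s + 54.
(Check: constant term = det(-A) = (-1)^3 det A = 54; coefficient of s^2 = -tr A = -4.)
The constant term is 54.

54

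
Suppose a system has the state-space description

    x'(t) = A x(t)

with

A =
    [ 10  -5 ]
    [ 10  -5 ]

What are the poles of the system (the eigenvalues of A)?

0, 5

det(sI - A) = s^2 - (tr A)s + det A, with tr A = 10 + (-5) = 5 and det A = 10·(-5) - (-5)·10 = -50 - (-50) = 0.
So p(s) = det(sI - A) = s^2 - 5s.
Factor s^2 - 5s: two numbers with sum 5 and product 0 are 5 and 0, so s^2 - 5s = s(s - 5).
Hence p(s) = s (s - 5), with roots 0, 5.
At least one eigenvalue has non-negative real part, so the system is not asymptotically stable.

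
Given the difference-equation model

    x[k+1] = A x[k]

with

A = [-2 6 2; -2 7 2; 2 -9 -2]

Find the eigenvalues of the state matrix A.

det(zI - A) = z^3 - (tr A)z^2 + (M11 + M22 + M33)z - det A, where Mii is the 2×2 principal minor of A obtained by deleting row i and column i.
tr A = (-2) + 7 + (-2) = 3; M11 = 7·(-2) - 2·(-9) = -14 - (-18) = 4; M22 = (-2)·(-2) - 2·2 = 4 - 4 = 0; M33 = (-2)·7 - 6·(-2) = -14 - (-12) = -2; sum of minors = 2.
det A = (-2)·(7·(-2) - 2·(-9)) - 6·((-2)·(-2) - 2·2) + 2·((-2)·(-9) - 7·2) = (-2)·4 - 6·0 + 2·4 = 0.
So p(z) = det(zI - A) = z^3 - 3z^2 + 2z.
The constant term is 0, so p(z) = z(z^2 - 3z + 2).
Factor z^2 - 3z + 2: two numbers with sum 3 and product 2 are 2 and 1, so z^2 - 3z + 2 = (z - 2)(z - 1).
Hence p(z) = z (z - 2) (z - 1), with roots 0, 1, 2.

0, 1, 2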